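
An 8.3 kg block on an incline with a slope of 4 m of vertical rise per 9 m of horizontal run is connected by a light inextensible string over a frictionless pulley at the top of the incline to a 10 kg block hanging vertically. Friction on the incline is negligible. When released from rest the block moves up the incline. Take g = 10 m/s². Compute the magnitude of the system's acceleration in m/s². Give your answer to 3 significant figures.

For the block on the incline: the weight component along the slope is m₁g sin 23.96° = 8.3 × 10 × 0.4061 = 33.706 N and the normal force is N = m₁g cos 23.96° = 75.846 N.
Newton's second law for the block (up-slope positive): T − 33.706 = 8.3 a. For the hanging block (downward positive): 10 × 10 − T = 10 a.
Adding the two equations eliminates T: 66.294 = 18.3 a, so a = 3.6226 m/s².

3.62 m/s²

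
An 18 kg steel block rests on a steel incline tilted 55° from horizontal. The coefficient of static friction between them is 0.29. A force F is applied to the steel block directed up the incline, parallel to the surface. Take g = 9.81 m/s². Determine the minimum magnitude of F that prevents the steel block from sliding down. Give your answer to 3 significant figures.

The normal force is N = mg cos 55° = 101.282 N. With F at its minimum the steel block is on the verge of sliding down, so static friction is at its maximum μ_s N = 0.29 × 101.282 = 29.372 N and acts up the slope.
Equilibrium along the incline: F + μ_s N = mg sin 55°, so F = 144.646 − 29.372 = 115.274 N.

115 N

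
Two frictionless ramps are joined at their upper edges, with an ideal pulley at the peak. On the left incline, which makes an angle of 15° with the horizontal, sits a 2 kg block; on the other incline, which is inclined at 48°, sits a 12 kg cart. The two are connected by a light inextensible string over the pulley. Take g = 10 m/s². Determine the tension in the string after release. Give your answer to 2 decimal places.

17.18 N

Resolve each weight along its own incline: the 2 kg mass has component 2 × 10 × sin 15° = 5.176 N down its slope, and the 12 kg mass has 12 × 10 × sin 48° = 89.177 N down its slope.
The 12 kg side's 89.177 N exceeds the other side's 5.176 N, so that mass slides down and the 2 kg mass slides up. Taking that direction as positive, Newton's second law for the whole system gives 89.177 − 5.176 = (2 + 12) a, so a = 84.001 / 14 = 6.0001 m/s².
For the 2 kg mass (up-slope positive): T − 5.176 = 2 × 6.0001, so T = 17.176 N.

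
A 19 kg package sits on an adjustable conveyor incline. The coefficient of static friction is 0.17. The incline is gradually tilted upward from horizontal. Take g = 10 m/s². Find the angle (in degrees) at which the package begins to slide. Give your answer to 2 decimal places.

9.65°

At the threshold of sliding, static friction is at its maximum μ_s N and exactly balances the weight component along the incline: mg sin θ = μ_s mg cos θ.
Hence tan θ = μ_s = 0.17, so θ = arctan(0.17) = 9.6480°.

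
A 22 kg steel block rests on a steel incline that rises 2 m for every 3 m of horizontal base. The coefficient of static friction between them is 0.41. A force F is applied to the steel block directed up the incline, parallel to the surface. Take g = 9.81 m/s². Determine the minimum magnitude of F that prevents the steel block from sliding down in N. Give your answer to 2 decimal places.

The normal force is N = mg cos 33.69° = 179.573 N. With F at its minimum the steel block is on the verge of sliding down, so static friction is at its maximum μ_s N = 0.41 × 179.573 = 73.625 N and acts up the slope.
Equilibrium along the incline: F + μ_s N = mg sin 33.69°, so F = 119.715 − 73.625 = 46.090 N.

46.09 N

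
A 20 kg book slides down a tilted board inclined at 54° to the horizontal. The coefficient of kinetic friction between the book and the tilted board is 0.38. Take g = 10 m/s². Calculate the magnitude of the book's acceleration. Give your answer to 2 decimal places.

Resolving the weight along the incline: the component pulling the book down the slope is mg sin 54° = 20 × 10 × 0.8090 = 161.800 N, and the normal force is N = mg cos 54° = 20 × 10 × 0.5878 = 117.560 N.
Kinetic friction acts up the slope with magnitude f = μN = 0.38 × 117.560 = 44.673 N.
Net force along the incline is 161.800 − 44.673 = 117.127 N, so a = 117.127 / 20 = 5.8563 m/s².

5.86 m/s²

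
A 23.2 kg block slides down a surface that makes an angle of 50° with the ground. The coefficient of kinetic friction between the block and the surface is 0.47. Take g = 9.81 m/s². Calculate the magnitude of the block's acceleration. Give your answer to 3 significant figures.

Resolving the weight along the incline: the component pulling the block down the slope is mg sin 50° = 23.2 × 9.81 × 0.7660 = 174.335 N, and the normal force is N = mg cos 50° = 23.2 × 9.81 × 0.6428 = 146.296 N.
Kinetic friction acts up the slope with magnitude f = μN = 0.47 × 146.296 = 68.759 N.
Net force along the incline is 174.335 − 68.759 = 105.576 N, so a = 105.576 / 23.2 = 4.5507 m/s².

4.55 m/s²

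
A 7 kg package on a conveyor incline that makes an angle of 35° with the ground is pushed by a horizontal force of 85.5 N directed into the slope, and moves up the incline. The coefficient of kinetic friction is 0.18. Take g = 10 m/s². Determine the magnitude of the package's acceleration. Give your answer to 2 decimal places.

The horizontal push has components F cos 35° = 85.5 × 0.8192 = 70.042 N up the incline and F sin 35° = 85.5 × 0.5736 = 49.043 N pressing into the surface.
The normal force is therefore N = mg cos 35° + F sin 35° = 57.344 + 49.043 = 106.387 N, and kinetic friction down the slope is μN = 0.18 × 106.387 = 19.150 N.
Along the incline: F cos 35° − mg sin 35° − μN = ma, so 70.042 − 40.152 − 19.150 = 7 a, giving a = 1.5343 m/s².

1.53 m/s²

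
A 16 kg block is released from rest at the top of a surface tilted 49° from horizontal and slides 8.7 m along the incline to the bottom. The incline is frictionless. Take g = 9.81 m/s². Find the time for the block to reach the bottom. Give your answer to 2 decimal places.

The weight component along the incline is mg sin 49° = 118.459 N and the normal force is N = mg cos 49° = 102.975 N.
With no friction, a = g sin 49° = 7.4037 m/s².
Starting from rest, L = ½at², so t = √(2L/a) = √(2 × 8.7 / 7.4037) = 1.5330 s.

1.53 s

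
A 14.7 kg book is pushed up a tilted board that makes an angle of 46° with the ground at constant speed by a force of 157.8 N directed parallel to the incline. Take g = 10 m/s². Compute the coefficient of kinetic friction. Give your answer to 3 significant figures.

0.510

At constant speed ΣF = 0 along the incline. The applied 157.8 N acts up the slope; the weight component mg sin 46° = 105.743 N and kinetic friction μN both act down the slope.
So 157.8 = 105.743 + μ × 102.115, giving μ = (157.8 − 105.743) / 102.115 = 0.5098.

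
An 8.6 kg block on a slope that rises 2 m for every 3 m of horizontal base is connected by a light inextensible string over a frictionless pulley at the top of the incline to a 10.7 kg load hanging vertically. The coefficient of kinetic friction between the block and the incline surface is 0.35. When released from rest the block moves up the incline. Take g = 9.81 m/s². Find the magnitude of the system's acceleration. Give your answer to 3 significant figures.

For the block on the incline: the weight component along the slope is m₁g sin 33.69° = 8.6 × 9.81 × 0.5547 = 46.798 N and the normal force is N = m₁g cos 33.69° = 70.197 N.
Kinetic friction opposes the block's motion up the incline: f = μN = 0.35 × 70.197 = 24.569 N acting down the slope.
Newton's second law for the block (up-slope positive): T − 46.798 − 24.569 = 8.6 a. For the hanging load (downward positive): 10.7 × 9.81 − T = 10.7 a.
Adding the two equations eliminates T: 33.600 = 19.3 a, so a = 1.7409 m/s².

1.74 m/s²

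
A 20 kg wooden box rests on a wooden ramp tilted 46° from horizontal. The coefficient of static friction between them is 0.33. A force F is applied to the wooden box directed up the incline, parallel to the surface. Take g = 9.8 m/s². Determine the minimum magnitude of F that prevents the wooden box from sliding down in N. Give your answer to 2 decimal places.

The normal force is N = mg cos 46° = 136.153 N. With F at its minimum the wooden box is on the verge of sliding down, so static friction is at its maximum μ_s N = 0.33 × 136.153 = 44.930 N and acts up the slope.
Equilibrium along the incline: F + μ_s N = mg sin 46°, so F = 140.991 − 44.930 = 96.061 N.

96.06 N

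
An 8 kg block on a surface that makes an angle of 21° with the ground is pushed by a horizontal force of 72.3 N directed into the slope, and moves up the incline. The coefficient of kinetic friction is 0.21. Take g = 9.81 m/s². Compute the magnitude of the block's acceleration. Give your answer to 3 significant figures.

The horizontal push has components F cos 21° = 72.3 × 0.9336 = 67.499 N up the incline and F sin 21° = 72.3 × 0.3584 = 25.912 N pressing into the surface.
The normal force is therefore N = mg cos 21° + F sin 21° = 73.269 + 25.912 = 99.181 N, and kinetic friction down the slope is μN = 0.21 × 99.181 = 20.828 N.
Along the incline: F cos 21° − mg sin 21° − μN = ma, so 67.499 − 28.127 − 20.828 = 8 a, giving a = 2.3180 m/s².

2.32 m/s²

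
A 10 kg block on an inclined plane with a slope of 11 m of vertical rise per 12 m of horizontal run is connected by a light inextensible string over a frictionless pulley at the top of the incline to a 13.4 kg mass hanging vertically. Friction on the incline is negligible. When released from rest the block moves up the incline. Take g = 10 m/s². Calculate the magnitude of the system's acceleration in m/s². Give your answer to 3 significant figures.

2.84 m/s²

For the block on the incline: the weight component along the slope is m₁g sin 42.51° = 10 × 10 × 0.6757 = 67.570 N and the normal force is N = m₁g cos 42.51° = 73.715 N.
Newton's second law for the block (up-slope positive): T − 67.570 = 10 a. For the hanging mass (downward positive): 13.4 × 10 − T = 13.4 a.
Adding the two equations eliminates T: 66.430 = 23.4 a, so a = 2.8389 m/s².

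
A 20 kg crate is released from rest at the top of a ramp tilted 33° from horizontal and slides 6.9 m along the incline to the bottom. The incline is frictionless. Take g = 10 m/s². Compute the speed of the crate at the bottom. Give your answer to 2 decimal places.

The weight component along the incline is mg sin 33° = 108.928 N and the normal force is N = mg cos 33° = 167.734 N.
With no friction, a = g sin 33° = 5.4464 m/s².
Starting from rest over a distance of 6.9 m, v² = 2aL = 2 × 5.4464 × 6.9 = 75.1603, so v = 8.6695 m/s.

8.67 m/s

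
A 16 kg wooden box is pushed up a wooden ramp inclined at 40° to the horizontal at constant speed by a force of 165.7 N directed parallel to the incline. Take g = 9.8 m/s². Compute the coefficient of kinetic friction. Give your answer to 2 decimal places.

At constant speed ΣF = 0 along the incline. The applied 165.7 N acts up the slope; the weight component mg sin 40° = 100.789 N and kinetic friction μN both act down the slope.
So 165.7 = 100.789 + μ × 120.116, giving μ = (165.7 − 100.789) / 120.116 = 0.5404.

0.54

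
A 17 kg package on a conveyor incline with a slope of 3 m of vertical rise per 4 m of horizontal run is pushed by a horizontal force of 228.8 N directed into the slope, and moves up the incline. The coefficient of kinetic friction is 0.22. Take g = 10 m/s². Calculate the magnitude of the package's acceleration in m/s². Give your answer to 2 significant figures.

The horizontal push has components F cos 36.87° = 228.8 × 0.8000 = 183.040 N up the incline and F sin 36.87° = 228.8 × 0.6000 = 137.280 N pressing into the surface.
The normal force is therefore N = mg cos 36.87° + F sin 36.87° = 136.000 + 137.280 = 273.280 N, and kinetic friction down the slope is μN = 0.22 × 273.280 = 60.122 N.
Along the incline: F cos 36.87° − mg sin 36.87° − μN = ma, so 183.040 − 102.000 − 60.122 = 17 a, giving a = 1.2305 m/s².

1.2 m/s²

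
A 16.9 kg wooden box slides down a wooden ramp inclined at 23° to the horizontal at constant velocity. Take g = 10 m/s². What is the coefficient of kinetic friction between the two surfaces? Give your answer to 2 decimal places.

At constant velocity the net force along the incline is zero: mg sin 23° = μ mg cos 23°.
So μ = tan 23° = 0.3907 / 0.9205 = 0.4244.

0.42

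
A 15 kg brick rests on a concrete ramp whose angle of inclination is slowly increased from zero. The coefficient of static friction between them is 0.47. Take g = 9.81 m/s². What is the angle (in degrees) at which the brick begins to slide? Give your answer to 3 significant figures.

25.2°

At the threshold of sliding, static friction is at its maximum μ_s N and exactly balances the weight component along the incline: mg sin θ = μ_s mg cos θ.
Hence tan θ = μ_s = 0.47, so θ = arctan(0.47) = 25.1735°.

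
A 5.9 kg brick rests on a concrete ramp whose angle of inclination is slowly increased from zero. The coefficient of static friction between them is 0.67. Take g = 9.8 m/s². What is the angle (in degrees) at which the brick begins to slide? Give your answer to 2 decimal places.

33.82°

At the threshold of sliding, static friction is at its maximum μ_s N and exactly balances the weight component along the incline: mg sin θ = μ_s mg cos θ.
Hence tan θ = μ_s = 0.67, so θ = arctan(0.67) = 33.8221°.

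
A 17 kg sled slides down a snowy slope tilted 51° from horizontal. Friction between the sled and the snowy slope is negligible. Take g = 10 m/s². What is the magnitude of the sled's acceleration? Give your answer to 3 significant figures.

7.77 m/s²

Resolving the weight along the incline: the component pulling the sled down the slope is mg sin 51° = 17 × 10 × 0.7771 = 132.107 N, and the normal force is N = mg cos 51° = 17 × 10 × 0.6293 = 106.981 N.
With no friction the net force along the incline is 132.107 N, so a = g sin 51° = 132.107 / 17 = 7.7710 m/s².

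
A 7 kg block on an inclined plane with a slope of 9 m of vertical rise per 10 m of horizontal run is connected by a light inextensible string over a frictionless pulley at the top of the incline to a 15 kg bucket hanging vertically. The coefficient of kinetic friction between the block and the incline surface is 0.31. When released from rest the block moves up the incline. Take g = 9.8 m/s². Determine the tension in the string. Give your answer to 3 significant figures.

88.8 N

For the block on the incline: the weight component along the slope is m₁g sin 41.99° = 7 × 9.8 × 0.6690 = 45.893 N and the normal force is N = m₁g cos 41.99° = 50.990 N.
Kinetic friction opposes the block's motion up the incline: f = μN = 0.31 × 50.990 = 15.807 N acting down the slope.
Newton's second law for the block (up-slope positive): T − 45.893 − 15.807 = 7 a. For the hanging bucket (downward positive): 15 × 9.8 − T = 15 a.
Adding the two equations eliminates T: 85.300 = 22 a, so a = 3.8773 m/s².
Then from the hanging bucket's equation, T = 15 × (9.8 − 3.8773) = 88.841 N.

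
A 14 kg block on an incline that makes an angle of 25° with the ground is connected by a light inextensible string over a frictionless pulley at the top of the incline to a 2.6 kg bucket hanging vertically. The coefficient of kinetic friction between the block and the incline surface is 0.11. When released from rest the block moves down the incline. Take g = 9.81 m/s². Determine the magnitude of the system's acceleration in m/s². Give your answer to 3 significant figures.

For the block on the incline: the weight component along the slope is m₁g sin 25° = 14 × 9.81 × 0.4226 = 58.040 N and the normal force is N = m₁g cos 25° = 124.472 N.
Kinetic friction opposes the block's motion down the incline: f = μN = 0.11 × 124.472 = 13.692 N acting up the slope.
Newton's second law for the block (down-slope positive): 58.040 − 13.692 − T = 14 a. For the hanging bucket (upward positive): T − 2.6 × 9.81 = 2.6 a.
Adding the two equations eliminates T: 18.842 = 16.6 a, so a = 1.1351 m/s².

1.14 m/s²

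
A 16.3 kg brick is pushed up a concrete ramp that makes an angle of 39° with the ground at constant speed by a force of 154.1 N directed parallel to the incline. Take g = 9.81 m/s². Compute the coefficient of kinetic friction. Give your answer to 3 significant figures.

At constant speed ΣF = 0 along the incline. The applied 154.1 N acts up the slope; the weight component mg sin 39° = 100.630 N and kinetic friction μN both act down the slope.
So 154.1 = 100.630 + μ × 124.268, giving μ = (154.1 − 100.630) / 124.268 = 0.4303.

0.430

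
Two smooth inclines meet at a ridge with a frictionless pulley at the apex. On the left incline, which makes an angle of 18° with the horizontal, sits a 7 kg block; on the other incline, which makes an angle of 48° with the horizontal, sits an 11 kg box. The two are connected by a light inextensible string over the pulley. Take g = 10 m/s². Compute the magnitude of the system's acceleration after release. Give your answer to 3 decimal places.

3.340 m/s²

Resolve each weight along its own incline: the 7 kg mass has component 7 × 10 × sin 18° = 21.631 N down its slope, and the 11 kg mass has 11 × 10 × sin 48° = 81.746 N down its slope.
The 11 kg side's 81.746 N exceeds the other side's 21.631 N, so that mass slides down and the 7 kg mass slides up. Taking that direction as positive, Newton's second law for the whole system gives 81.746 − 21.631 = (7 + 11) a, so a = 60.115 / 18 = 3.3397 m/s².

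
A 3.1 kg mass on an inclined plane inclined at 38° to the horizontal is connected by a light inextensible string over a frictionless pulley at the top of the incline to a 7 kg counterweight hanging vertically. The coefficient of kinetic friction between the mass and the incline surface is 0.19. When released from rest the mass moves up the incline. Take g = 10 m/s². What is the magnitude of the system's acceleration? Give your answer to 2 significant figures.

4.6 m/s²

For the mass on the incline: the weight component along the slope is m₁g sin 38° = 3.1 × 10 × 0.6157 = 19.087 N and the normal force is N = m₁g cos 38° = 24.428 N.
Kinetic friction opposes the mass's motion up the incline: f = μN = 0.19 × 24.428 = 4.641 N acting down the slope.
Newton's second law for the mass (up-slope positive): T − 19.087 − 4.641 = 3.1 a. For the hanging counterweight (downward positive): 7 × 10 − T = 7 a.
Adding the two equations eliminates T: 46.272 = 10.1 a, so a = 4.5814 m/s².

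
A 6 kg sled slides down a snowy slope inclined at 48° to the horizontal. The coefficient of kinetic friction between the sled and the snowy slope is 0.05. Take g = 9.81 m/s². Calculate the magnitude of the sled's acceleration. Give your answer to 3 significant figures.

Resolving the weight along the incline: the component pulling the sled down the slope is mg sin 48° = 6 × 9.81 × 0.7431 = 43.739 N, and the normal force is N = mg cos 48° = 6 × 9.81 × 0.6691 = 39.383 N.
Kinetic friction acts up the slope with magnitude f = μN = 0.05 × 39.383 = 1.969 N.
Net force along the incline is 43.739 − 1.969 = 41.770 N, so a = 41.770 / 6 = 6.9617 m/s².

6.96 m/s²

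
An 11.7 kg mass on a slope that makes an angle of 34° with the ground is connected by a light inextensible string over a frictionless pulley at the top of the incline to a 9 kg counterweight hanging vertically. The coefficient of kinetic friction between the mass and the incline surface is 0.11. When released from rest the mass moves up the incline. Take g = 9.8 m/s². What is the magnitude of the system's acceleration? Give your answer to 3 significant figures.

For the mass on the incline: the weight component along the slope is m₁g sin 34° = 11.7 × 9.8 × 0.5592 = 64.118 N and the normal force is N = m₁g cos 34° = 95.057 N.
Kinetic friction opposes the mass's motion up the incline: f = μN = 0.11 × 95.057 = 10.456 N acting down the slope.
Newton's second law for the mass (up-slope positive): T − 64.118 − 10.456 = 11.7 a. For the hanging counterweight (downward positive): 9 × 9.8 − T = 9 a.
Adding the two equations eliminates T: 13.626 = 20.7 a, so a = 0.6583 m/s².

0.658 m/s²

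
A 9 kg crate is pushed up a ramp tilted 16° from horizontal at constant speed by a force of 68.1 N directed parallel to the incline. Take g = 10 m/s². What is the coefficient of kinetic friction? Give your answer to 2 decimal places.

At constant speed ΣF = 0 along the incline. The applied 68.1 N acts up the slope; the weight component mg sin 16° = 24.807 N and kinetic friction μN both act down the slope.
So 68.1 = 24.807 + μ × 86.514, giving μ = (68.1 − 24.807) / 86.514 = 0.5004.

0.50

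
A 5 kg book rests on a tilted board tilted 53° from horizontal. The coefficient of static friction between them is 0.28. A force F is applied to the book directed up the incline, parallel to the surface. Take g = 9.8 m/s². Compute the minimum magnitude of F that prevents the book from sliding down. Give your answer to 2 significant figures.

31 N

The normal force is N = mg cos 53° = 29.489 N. With F at its minimum the book is on the verge of sliding down, so static friction is at its maximum μ_s N = 0.28 × 29.489 = 8.257 N and acts up the slope.
Equilibrium along the incline: F + μ_s N = mg sin 53°, so F = 39.133 − 8.257 = 30.876 N.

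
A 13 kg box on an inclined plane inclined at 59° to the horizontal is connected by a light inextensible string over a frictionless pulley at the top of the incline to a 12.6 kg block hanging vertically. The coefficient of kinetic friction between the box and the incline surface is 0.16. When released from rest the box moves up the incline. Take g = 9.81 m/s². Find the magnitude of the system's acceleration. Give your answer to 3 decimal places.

For the box on the incline: the weight component along the slope is m₁g sin 59° = 13 × 9.81 × 0.8572 = 109.319 N and the normal force is N = m₁g cos 59° = 65.683 N.
Kinetic friction opposes the box's motion up the incline: f = μN = 0.16 × 65.683 = 10.509 N acting down the slope.
Newton's second law for the box (up-slope positive): T − 109.319 − 10.509 = 13 a. For the hanging block (downward positive): 12.6 × 9.81 − T = 12.6 a.
Adding the two equations eliminates T: 3.778 = 25.6 a, so a = 0.1476 m/s².

0.148 m/s²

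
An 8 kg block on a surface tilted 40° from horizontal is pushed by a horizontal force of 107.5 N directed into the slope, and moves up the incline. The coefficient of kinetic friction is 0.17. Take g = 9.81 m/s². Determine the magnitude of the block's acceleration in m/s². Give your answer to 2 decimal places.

1.24 m/s²

The horizontal push has components F cos 40° = 107.5 × 0.7660 = 82.345 N up the incline and F sin 40° = 107.5 × 0.6428 = 69.101 N pressing into the surface.
The normal force is therefore N = mg cos 40° + F sin 40° = 60.116 + 69.101 = 129.217 N, and kinetic friction down the slope is μN = 0.17 × 129.217 = 21.967 N.
Along the incline: F cos 40° − mg sin 40° − μN = ma, so 82.345 − 50.447 − 21.967 = 8 a, giving a = 1.2414 m/s².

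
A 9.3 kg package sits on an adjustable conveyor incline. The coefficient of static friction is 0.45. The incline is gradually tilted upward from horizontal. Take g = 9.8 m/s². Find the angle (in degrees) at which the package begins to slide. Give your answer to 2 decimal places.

24.23°

At the threshold of sliding, static friction is at its maximum μ_s N and exactly balances the weight component along the incline: mg sin θ = μ_s mg cos θ.
Hence tan θ = μ_s = 0.45, so θ = arctan(0.45) = 24.2277°.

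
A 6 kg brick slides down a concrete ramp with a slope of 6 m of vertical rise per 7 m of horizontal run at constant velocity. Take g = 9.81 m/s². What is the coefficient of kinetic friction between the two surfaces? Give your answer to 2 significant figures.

0.86

At constant velocity the net force along the incline is zero: mg sin 40.60° = μ mg cos 40.60°.
So μ = tan 40.60° = 0.6508 / 0.7593 = 0.8571.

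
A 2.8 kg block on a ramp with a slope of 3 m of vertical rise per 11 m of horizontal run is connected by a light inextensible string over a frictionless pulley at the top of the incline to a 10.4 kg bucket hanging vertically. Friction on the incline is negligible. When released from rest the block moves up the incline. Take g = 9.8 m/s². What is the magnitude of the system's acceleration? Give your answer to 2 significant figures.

For the block on the incline: the weight component along the slope is m₁g sin 15.26° = 2.8 × 9.8 × 0.2631 = 7.219 N and the normal force is N = m₁g cos 15.26° = 26.473 N.
Newton's second law for the block (up-slope positive): T − 7.219 = 2.8 a. For the hanging bucket (downward positive): 10.4 × 9.8 − T = 10.4 a.
Adding the two equations eliminates T: 94.701 = 13.2 a, so a = 7.1743 m/s².

7.2 m/s²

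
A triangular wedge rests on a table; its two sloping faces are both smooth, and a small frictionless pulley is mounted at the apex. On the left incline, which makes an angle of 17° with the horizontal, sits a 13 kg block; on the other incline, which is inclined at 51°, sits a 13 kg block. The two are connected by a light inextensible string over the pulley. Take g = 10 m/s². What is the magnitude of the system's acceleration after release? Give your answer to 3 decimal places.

Resolve each weight along its own incline: the 13 kg mass has component 13 × 10 × sin 17° = 38.008 N down its slope, and the 13 kg mass has 13 × 10 × sin 51° = 101.029 N down its slope.
The 13 kg side's 101.029 N exceeds the other side's 38.008 N, so that mass slides down and the 13 kg mass slides up. Taking that direction as positive, Newton's second law for the whole system gives 101.029 − 38.008 = (13 + 13) a, so a = 63.021 / 26 = 2.4239 m/s².

2.424 m/s²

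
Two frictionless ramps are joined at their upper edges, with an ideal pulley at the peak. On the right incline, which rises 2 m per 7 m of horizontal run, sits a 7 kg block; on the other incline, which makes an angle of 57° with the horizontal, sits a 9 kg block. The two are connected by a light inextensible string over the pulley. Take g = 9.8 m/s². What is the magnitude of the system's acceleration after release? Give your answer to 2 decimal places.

Resolve each weight along its own incline: the 7 kg mass has component 7 × 9.8 × sin 15.95° = 18.846 N down its slope, and the 9 kg mass has 9 × 9.8 × sin 57° = 73.971 N down its slope.
The 9 kg side's 73.971 N exceeds the other side's 18.846 N, so that mass slides down and the 7 kg mass slides up. Taking that direction as positive, Newton's second law for the whole system gives 73.971 − 18.846 = (7 + 9) a, so a = 55.125 / 16 = 3.4453 m/s².

3.45 m/s²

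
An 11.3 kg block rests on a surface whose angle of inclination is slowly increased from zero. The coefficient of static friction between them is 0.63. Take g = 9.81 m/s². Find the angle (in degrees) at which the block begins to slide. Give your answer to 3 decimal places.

32.211°

At the threshold of sliding, static friction is at its maximum μ_s N and exactly balances the weight component along the incline: mg sin θ = μ_s mg cos θ.
Hence tan θ = μ_s = 0.63, so θ = arctan(0.63) = 32.2109°.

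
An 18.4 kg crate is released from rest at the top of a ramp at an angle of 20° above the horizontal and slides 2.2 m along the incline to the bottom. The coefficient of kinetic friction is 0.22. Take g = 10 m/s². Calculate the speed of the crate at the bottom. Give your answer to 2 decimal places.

The weight component along the incline is mg sin 20° = 62.932 N and the normal force is N = mg cos 20° = 172.903 N.
Friction up the slope is f = μN = 0.22 × 172.903 = 38.039 N, so the net downslope force is 62.932 − 38.039 = 24.893 N and a = 24.893 / 18.4 = 1.3529 m/s².
Starting from rest over a distance of 2.2 m, v² = 2aL = 2 × 1.3529 × 2.2 = 5.9528, so v = 2.4398 m/s.

2.44 m/s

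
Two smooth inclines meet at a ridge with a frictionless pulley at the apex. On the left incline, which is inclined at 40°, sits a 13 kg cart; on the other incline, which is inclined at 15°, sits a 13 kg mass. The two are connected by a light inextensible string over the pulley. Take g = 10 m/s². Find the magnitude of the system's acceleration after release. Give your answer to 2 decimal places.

Resolve each weight along its own incline: the 13 kg mass has component 13 × 10 × sin 40° = 83.562 N down its slope, and the 13 kg mass has 13 × 10 × sin 15° = 33.646 N down its slope.
The 13 kg side's 83.562 N exceeds the other side's 33.646 N, so that mass slides down and the 13 kg mass slides up. Taking that direction as positive, Newton's second law for the whole system gives 83.562 − 33.646 = (13 + 13) a, so a = 49.916 / 26 = 1.9198 m/s².

1.92 m/s²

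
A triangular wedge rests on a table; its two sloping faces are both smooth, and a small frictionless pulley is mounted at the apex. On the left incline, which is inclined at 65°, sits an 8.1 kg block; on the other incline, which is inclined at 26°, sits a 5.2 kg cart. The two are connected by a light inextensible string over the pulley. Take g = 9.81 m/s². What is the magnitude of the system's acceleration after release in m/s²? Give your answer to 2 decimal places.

Resolve each weight along its own incline: the 8.1 kg mass has component 8.1 × 9.81 × sin 65° = 72.016 N down its slope, and the 5.2 kg mass has 5.2 × 9.81 × sin 26° = 22.362 N down its slope.
The 8.1 kg side's 72.016 N exceeds the other side's 22.362 N, so that mass slides down and the 5.2 kg mass slides up. Taking that direction as positive, Newton's second law for the whole system gives 72.016 − 22.362 = (8.1 + 5.2) a, so a = 49.654 / 13.3 = 3.7334 m/s².

3.73 m/s²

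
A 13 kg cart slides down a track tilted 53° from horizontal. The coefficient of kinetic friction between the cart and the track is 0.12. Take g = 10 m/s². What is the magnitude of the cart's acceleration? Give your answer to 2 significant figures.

Resolving the weight along the incline: the component pulling the cart down the slope is mg sin 53° = 13 × 10 × 0.7986 = 103.818 N, and the normal force is N = mg cos 53° = 13 × 10 × 0.6018 = 78.234 N.
Kinetic friction acts up the slope with magnitude f = μN = 0.12 × 78.234 = 9.388 N.
Net force along the incline is 103.818 − 9.388 = 94.430 N, so a = 94.430 / 13 = 7.2638 m/s².

7.3 m/s²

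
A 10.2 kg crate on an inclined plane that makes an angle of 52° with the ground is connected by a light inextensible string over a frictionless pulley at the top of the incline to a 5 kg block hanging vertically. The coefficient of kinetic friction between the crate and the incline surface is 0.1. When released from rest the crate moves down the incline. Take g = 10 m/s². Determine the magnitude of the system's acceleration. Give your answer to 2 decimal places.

For the crate on the incline: the weight component along the slope is m₁g sin 52° = 10.2 × 10 × 0.7880 = 80.376 N and the normal force is N = m₁g cos 52° = 62.797 N.
Kinetic friction opposes the crate's motion down the incline: f = μN = 0.1 × 62.797 = 6.280 N acting up the slope.
Newton's second law for the crate (down-slope positive): 80.376 − 6.280 − T = 10.2 a. For the hanging block (upward positive): T − 5 × 10 = 5 a.
Adding the two equations eliminates T: 24.096 = 15.2 a, so a = 1.5853 m/s².

1.59 m/s²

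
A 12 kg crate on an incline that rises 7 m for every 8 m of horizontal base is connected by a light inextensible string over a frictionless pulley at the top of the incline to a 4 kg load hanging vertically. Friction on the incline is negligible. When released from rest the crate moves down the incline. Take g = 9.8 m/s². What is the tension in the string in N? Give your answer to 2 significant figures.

For the crate on the incline: the weight component along the slope is m₁g sin 41.19° = 12 × 9.8 × 0.6585 = 77.440 N and the normal force is N = m₁g cos 41.19° = 88.503 N.
Newton's second law for the crate (down-slope positive): 77.440 − T = 12 a. For the hanging load (upward positive): T − 4 × 9.8 = 4 a.
Adding the two equations eliminates T: 38.240 = 16 a, so a = 2.3900 m/s².
Then from the hanging load's equation, T = 4 × (9.8 + 2.3900) = 48.760 N.

49 N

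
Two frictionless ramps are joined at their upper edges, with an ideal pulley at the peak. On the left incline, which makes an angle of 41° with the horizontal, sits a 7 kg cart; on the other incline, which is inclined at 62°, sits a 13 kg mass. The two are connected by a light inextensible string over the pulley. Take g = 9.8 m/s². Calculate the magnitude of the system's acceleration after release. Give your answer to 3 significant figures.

3.37 m/s²

Resolve each weight along its own incline: the 7 kg mass has component 7 × 9.8 × sin 41° = 45.006 N down its slope, and the 13 kg mass has 13 × 9.8 × sin 62° = 112.488 N down its slope.
The 13 kg side's 112.488 N exceeds the other side's 45.006 N, so that mass slides down and the 7 kg mass slides up. Taking that direction as positive, Newton's second law for the whole system gives 112.488 − 45.006 = (7 + 13) a, so a = 67.482 / 20 = 3.3741 m/s².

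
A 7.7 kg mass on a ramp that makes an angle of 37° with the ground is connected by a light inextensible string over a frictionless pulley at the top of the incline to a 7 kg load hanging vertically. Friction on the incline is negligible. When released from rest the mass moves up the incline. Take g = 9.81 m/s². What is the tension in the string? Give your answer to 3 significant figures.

For the mass on the incline: the weight component along the slope is m₁g sin 37° = 7.7 × 9.81 × 0.6018 = 45.458 N and the normal force is N = m₁g cos 37° = 60.327 N.
Newton's second law for the mass (up-slope positive): T − 45.458 = 7.7 a. For the hanging load (downward positive): 7 × 9.81 − T = 7 a.
Adding the two equations eliminates T: 23.212 = 14.7 a, so a = 1.5790 m/s².
Then from the hanging load's equation, T = 7 × (9.81 − 1.5790) = 57.617 N.

57.6 N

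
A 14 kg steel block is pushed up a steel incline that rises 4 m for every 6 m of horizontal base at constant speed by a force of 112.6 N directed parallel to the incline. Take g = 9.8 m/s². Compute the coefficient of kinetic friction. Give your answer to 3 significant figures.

At constant speed ΣF = 0 along the incline. The applied 112.6 N acts up the slope; the weight component mg sin 33.69° = 76.105 N and kinetic friction μN both act down the slope.
So 112.6 = 76.105 + μ × 114.157, giving μ = (112.6 − 76.105) / 114.157 = 0.3197.

0.320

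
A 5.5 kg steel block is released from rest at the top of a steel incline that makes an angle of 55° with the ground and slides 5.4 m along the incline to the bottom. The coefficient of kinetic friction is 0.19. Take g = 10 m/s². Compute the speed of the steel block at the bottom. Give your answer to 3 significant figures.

8.76 m/s

The weight component along the incline is mg sin 55° = 45.053 N and the normal force is N = mg cos 55° = 31.547 N.
Friction up the slope is f = μN = 0.19 × 31.547 = 5.994 N, so the net downslope force is 45.053 − 5.994 = 39.059 N and a = 39.059 / 5.5 = 7.1016 m/s².
Starting from rest over a distance of 5.4 m, v² = 2aL = 2 × 7.1016 × 5.4 = 76.6973, so v = 8.7577 m/s.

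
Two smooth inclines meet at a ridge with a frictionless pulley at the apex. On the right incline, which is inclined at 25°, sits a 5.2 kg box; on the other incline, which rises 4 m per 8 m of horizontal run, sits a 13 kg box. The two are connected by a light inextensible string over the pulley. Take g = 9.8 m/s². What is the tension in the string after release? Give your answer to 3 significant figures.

31.7 N

Resolve each weight along its own incline: the 5.2 kg mass has component 5.2 × 9.8 × sin 25° = 21.537 N down its slope, and the 13 kg mass has 13 × 9.8 × sin 26.57° = 56.975 N down its slope.
The 13 kg side's 56.975 N exceeds the other side's 21.537 N, so that mass slides down and the 5.2 kg mass slides up. Taking that direction as positive, Newton's second law for the whole system gives 56.975 − 21.537 = (5.2 + 13) a, so a = 35.438 / 18.2 = 1.9471 m/s².
For the 5.2 kg mass (up-slope positive): T − 21.537 = 5.2 × 1.9471, so T = 31.662 N.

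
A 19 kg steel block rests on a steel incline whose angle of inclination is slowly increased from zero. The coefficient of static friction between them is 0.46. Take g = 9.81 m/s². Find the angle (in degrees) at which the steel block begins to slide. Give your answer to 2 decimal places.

24.70°

At the threshold of sliding, static friction is at its maximum μ_s N and exactly balances the weight component along the incline: mg sin θ = μ_s mg cos θ.
Hence tan θ = μ_s = 0.46, so θ = arctan(0.46) = 24.7024°.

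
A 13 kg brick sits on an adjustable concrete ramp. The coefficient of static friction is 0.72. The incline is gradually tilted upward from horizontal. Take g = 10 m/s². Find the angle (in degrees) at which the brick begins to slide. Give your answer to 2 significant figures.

36°

At the threshold of sliding, static friction is at its maximum μ_s N and exactly balances the weight component along the incline: mg sin θ = μ_s mg cos θ.
Hence tan θ = μ_s = 0.72, so θ = arctan(0.72) = 35.7539°.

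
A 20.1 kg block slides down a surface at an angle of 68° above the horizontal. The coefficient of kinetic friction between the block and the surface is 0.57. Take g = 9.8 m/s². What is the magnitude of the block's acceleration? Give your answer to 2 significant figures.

Resolving the weight along the incline: the component pulling the block down the slope is mg sin 68° = 20.1 × 9.8 × 0.9272 = 182.640 N, and the normal force is N = mg cos 68° = 20.1 × 9.8 × 0.3746 = 73.789 N.
Kinetic friction acts up the slope with magnitude f = μN = 0.57 × 73.789 = 42.060 N.
Net force along the incline is 182.640 − 42.060 = 140.580 N, so a = 140.580 / 20.1 = 6.9940 m/s².

7.0 m/s²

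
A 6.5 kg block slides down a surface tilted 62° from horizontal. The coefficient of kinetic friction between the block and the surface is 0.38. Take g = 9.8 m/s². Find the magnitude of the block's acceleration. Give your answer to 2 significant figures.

6.9 m/s²

Resolving the weight along the incline: the component pulling the block down the slope is mg sin 62° = 6.5 × 9.8 × 0.8829 = 56.241 N, and the normal force is N = mg cos 62° = 6.5 × 9.8 × 0.4695 = 29.907 N.
Kinetic friction acts up the slope with magnitude f = μN = 0.38 × 29.907 = 11.365 N.
Net force along the incline is 56.241 − 11.365 = 44.876 N, so a = 44.876 / 6.5 = 6.9040 m/s².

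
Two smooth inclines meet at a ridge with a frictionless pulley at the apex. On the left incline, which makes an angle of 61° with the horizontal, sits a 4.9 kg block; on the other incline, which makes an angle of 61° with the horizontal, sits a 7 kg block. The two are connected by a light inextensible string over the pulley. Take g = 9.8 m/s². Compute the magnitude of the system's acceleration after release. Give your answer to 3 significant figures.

1.51 m/s²

Resolve each weight along its own incline: the 4.9 kg mass has component 4.9 × 9.8 × sin 61° = 41.999 N down its slope, and the 7 kg mass has 7 × 9.8 × sin 61° = 59.999 N down its slope.
The 7 kg side's 59.999 N exceeds the other side's 41.999 N, so that mass slides down and the 4.9 kg mass slides up. Taking that direction as positive, Newton's second law for the whole system gives 59.999 − 41.999 = (4.9 + 7) a, so a = 18.000 / 11.9 = 1.5126 m/s².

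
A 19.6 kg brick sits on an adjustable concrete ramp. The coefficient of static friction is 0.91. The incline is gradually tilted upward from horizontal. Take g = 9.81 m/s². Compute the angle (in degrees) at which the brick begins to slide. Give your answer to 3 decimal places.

42.302°

At the threshold of sliding, static friction is at its maximum μ_s N and exactly balances the weight component along the incline: mg sin θ = μ_s mg cos θ.
Hence tan θ = μ_s = 0.91, so θ = arctan(0.91) = 42.3022°.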